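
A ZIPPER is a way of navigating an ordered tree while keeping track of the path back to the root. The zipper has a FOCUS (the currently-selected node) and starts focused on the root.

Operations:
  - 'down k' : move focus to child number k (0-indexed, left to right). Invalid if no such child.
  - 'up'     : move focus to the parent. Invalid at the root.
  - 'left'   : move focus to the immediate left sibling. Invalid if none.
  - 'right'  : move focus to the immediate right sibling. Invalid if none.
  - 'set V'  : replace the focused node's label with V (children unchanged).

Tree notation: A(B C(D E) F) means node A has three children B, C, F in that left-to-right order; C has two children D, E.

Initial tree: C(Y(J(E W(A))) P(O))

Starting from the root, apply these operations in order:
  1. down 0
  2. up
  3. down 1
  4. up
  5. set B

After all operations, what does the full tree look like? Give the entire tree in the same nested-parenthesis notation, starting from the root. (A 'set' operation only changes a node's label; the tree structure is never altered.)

Step 1 (down 0): focus=Y path=0 depth=1 children=['J'] left=[] right=['P'] parent=C
Step 2 (up): focus=C path=root depth=0 children=['Y', 'P'] (at root)
Step 3 (down 1): focus=P path=1 depth=1 children=['O'] left=['Y'] right=[] parent=C
Step 4 (up): focus=C path=root depth=0 children=['Y', 'P'] (at root)
Step 5 (set B): focus=B path=root depth=0 children=['Y', 'P'] (at root)

Answer: B(Y(J(E W(A))) P(O))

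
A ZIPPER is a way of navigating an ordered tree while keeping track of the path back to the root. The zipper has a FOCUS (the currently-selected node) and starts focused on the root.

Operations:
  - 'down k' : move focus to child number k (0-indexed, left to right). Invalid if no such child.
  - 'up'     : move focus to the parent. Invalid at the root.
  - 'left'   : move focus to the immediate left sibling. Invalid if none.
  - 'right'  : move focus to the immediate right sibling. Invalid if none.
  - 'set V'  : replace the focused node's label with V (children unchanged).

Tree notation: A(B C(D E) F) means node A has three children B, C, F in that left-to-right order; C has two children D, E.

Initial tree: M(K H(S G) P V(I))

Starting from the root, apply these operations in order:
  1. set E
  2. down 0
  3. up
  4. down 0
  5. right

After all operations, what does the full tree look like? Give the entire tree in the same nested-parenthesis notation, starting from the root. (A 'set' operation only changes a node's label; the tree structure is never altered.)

Answer: E(K H(S G) P V(I))

Derivation:
Step 1 (set E): focus=E path=root depth=0 children=['K', 'H', 'P', 'V'] (at root)
Step 2 (down 0): focus=K path=0 depth=1 children=[] left=[] right=['H', 'P', 'V'] parent=E
Step 3 (up): focus=E path=root depth=0 children=['K', 'H', 'P', 'V'] (at root)
Step 4 (down 0): focus=K path=0 depth=1 children=[] left=[] right=['H', 'P', 'V'] parent=E
Step 5 (right): focus=H path=1 depth=1 children=['S', 'G'] left=['K'] right=['P', 'V'] parent=E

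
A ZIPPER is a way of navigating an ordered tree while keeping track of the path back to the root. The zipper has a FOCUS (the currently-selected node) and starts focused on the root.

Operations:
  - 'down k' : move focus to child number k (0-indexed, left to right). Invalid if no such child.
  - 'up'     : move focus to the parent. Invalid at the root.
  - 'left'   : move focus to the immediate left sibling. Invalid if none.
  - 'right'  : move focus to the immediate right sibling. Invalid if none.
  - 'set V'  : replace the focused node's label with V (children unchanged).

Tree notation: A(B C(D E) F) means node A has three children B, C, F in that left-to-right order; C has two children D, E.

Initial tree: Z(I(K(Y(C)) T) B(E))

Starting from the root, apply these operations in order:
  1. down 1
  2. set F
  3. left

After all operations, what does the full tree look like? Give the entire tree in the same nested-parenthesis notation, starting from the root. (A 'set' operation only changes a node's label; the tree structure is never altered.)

Step 1 (down 1): focus=B path=1 depth=1 children=['E'] left=['I'] right=[] parent=Z
Step 2 (set F): focus=F path=1 depth=1 children=['E'] left=['I'] right=[] parent=Z
Step 3 (left): focus=I path=0 depth=1 children=['K', 'T'] left=[] right=['F'] parent=Z

Answer: Z(I(K(Y(C)) T) F(E))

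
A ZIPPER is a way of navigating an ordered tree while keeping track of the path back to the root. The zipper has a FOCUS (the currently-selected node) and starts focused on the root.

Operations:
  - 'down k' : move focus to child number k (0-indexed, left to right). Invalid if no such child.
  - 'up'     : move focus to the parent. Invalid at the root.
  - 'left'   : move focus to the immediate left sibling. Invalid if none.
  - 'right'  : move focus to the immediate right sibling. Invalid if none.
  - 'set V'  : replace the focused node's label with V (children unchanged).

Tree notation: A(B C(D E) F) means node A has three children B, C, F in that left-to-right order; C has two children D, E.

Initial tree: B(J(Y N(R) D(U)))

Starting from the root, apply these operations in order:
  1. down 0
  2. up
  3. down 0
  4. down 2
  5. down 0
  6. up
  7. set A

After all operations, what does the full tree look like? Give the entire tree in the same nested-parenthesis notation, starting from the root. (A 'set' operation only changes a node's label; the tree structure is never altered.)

Answer: B(J(Y N(R) A(U)))

Derivation:
Step 1 (down 0): focus=J path=0 depth=1 children=['Y', 'N', 'D'] left=[] right=[] parent=B
Step 2 (up): focus=B path=root depth=0 children=['J'] (at root)
Step 3 (down 0): focus=J path=0 depth=1 children=['Y', 'N', 'D'] left=[] right=[] parent=B
Step 4 (down 2): focus=D path=0/2 depth=2 children=['U'] left=['Y', 'N'] right=[] parent=J
Step 5 (down 0): focus=U path=0/2/0 depth=3 children=[] left=[] right=[] parent=D
Step 6 (up): focus=D path=0/2 depth=2 children=['U'] left=['Y', 'N'] right=[] parent=J
Step 7 (set A): focus=A path=0/2 depth=2 children=['U'] left=['Y', 'N'] right=[] parent=J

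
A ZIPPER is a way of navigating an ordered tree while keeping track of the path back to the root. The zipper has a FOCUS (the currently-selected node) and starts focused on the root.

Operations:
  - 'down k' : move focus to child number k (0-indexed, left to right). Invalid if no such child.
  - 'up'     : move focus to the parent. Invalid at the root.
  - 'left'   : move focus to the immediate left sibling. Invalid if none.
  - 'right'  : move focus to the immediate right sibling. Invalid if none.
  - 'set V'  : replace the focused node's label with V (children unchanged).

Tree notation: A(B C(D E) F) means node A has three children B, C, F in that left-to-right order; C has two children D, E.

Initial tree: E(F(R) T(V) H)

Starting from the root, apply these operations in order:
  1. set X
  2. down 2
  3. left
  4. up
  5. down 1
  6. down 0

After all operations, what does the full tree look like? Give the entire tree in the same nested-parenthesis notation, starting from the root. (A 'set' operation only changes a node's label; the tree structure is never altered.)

Answer: X(F(R) T(V) H)

Derivation:
Step 1 (set X): focus=X path=root depth=0 children=['F', 'T', 'H'] (at root)
Step 2 (down 2): focus=H path=2 depth=1 children=[] left=['F', 'T'] right=[] parent=X
Step 3 (left): focus=T path=1 depth=1 children=['V'] left=['F'] right=['H'] parent=X
Step 4 (up): focus=X path=root depth=0 children=['F', 'T', 'H'] (at root)
Step 5 (down 1): focus=T path=1 depth=1 children=['V'] left=['F'] right=['H'] parent=X
Step 6 (down 0): focus=V path=1/0 depth=2 children=[] left=[] right=[] parent=T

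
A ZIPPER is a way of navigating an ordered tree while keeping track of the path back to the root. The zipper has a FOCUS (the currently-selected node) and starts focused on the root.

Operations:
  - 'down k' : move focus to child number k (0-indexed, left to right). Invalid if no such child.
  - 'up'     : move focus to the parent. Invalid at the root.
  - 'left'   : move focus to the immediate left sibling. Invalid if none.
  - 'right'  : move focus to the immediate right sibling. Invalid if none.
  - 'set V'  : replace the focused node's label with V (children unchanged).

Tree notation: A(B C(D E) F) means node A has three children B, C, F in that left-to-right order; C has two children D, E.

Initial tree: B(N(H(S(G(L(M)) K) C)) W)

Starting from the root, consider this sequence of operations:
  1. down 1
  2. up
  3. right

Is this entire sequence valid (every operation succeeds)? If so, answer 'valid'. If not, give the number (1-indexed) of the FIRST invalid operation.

Answer: 3

Derivation:
Step 1 (down 1): focus=W path=1 depth=1 children=[] left=['N'] right=[] parent=B
Step 2 (up): focus=B path=root depth=0 children=['N', 'W'] (at root)
Step 3 (right): INVALID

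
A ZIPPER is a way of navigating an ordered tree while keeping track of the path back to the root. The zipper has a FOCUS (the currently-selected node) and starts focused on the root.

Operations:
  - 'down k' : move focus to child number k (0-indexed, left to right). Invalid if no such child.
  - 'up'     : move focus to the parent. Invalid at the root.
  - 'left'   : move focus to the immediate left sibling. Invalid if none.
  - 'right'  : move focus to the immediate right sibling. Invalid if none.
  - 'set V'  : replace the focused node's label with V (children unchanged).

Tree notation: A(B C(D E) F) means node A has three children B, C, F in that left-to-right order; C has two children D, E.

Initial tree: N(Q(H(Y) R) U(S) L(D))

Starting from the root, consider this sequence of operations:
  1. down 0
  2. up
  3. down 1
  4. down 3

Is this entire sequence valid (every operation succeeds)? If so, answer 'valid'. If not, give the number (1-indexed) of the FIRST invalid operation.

Answer: 4

Derivation:
Step 1 (down 0): focus=Q path=0 depth=1 children=['H', 'R'] left=[] right=['U', 'L'] parent=N
Step 2 (up): focus=N path=root depth=0 children=['Q', 'U', 'L'] (at root)
Step 3 (down 1): focus=U path=1 depth=1 children=['S'] left=['Q'] right=['L'] parent=N
Step 4 (down 3): INVALID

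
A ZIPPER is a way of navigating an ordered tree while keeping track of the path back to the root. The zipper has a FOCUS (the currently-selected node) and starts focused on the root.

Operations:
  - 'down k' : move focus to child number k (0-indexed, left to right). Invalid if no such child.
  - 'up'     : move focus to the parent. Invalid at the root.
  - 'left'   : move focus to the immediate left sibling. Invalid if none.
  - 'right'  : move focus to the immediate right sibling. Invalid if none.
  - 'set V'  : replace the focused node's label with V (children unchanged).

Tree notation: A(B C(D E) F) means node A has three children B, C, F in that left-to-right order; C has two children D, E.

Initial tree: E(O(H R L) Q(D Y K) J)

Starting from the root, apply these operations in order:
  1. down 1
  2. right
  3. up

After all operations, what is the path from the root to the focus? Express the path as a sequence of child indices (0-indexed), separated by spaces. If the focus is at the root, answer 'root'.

Step 1 (down 1): focus=Q path=1 depth=1 children=['D', 'Y', 'K'] left=['O'] right=['J'] parent=E
Step 2 (right): focus=J path=2 depth=1 children=[] left=['O', 'Q'] right=[] parent=E
Step 3 (up): focus=E path=root depth=0 children=['O', 'Q', 'J'] (at root)

Answer: root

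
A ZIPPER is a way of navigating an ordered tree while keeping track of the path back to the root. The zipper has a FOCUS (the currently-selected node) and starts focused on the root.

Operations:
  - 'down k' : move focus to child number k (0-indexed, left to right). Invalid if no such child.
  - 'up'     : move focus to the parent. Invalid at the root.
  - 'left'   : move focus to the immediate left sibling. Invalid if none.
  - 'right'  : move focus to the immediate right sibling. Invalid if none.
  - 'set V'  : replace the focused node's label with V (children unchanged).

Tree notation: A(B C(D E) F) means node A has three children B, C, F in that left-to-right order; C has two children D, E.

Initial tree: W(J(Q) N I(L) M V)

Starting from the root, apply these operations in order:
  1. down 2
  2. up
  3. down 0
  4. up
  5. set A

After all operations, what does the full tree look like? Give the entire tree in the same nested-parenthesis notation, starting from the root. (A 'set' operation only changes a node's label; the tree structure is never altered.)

Answer: A(J(Q) N I(L) M V)

Derivation:
Step 1 (down 2): focus=I path=2 depth=1 children=['L'] left=['J', 'N'] right=['M', 'V'] parent=W
Step 2 (up): focus=W path=root depth=0 children=['J', 'N', 'I', 'M', 'V'] (at root)
Step 3 (down 0): focus=J path=0 depth=1 children=['Q'] left=[] right=['N', 'I', 'M', 'V'] parent=W
Step 4 (up): focus=W path=root depth=0 children=['J', 'N', 'I', 'M', 'V'] (at root)
Step 5 (set A): focus=A path=root depth=0 children=['J', 'N', 'I', 'M', 'V'] (at root)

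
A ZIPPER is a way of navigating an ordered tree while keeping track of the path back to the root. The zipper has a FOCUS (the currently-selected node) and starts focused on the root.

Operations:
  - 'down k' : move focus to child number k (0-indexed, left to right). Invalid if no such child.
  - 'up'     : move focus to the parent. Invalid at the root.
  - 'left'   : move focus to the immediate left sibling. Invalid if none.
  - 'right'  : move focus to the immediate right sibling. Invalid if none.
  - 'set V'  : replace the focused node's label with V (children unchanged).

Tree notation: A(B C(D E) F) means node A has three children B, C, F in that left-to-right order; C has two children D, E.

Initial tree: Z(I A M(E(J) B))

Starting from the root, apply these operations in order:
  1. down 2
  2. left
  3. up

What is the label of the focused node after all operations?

Step 1 (down 2): focus=M path=2 depth=1 children=['E', 'B'] left=['I', 'A'] right=[] parent=Z
Step 2 (left): focus=A path=1 depth=1 children=[] left=['I'] right=['M'] parent=Z
Step 3 (up): focus=Z path=root depth=0 children=['I', 'A', 'M'] (at root)

Answer: Z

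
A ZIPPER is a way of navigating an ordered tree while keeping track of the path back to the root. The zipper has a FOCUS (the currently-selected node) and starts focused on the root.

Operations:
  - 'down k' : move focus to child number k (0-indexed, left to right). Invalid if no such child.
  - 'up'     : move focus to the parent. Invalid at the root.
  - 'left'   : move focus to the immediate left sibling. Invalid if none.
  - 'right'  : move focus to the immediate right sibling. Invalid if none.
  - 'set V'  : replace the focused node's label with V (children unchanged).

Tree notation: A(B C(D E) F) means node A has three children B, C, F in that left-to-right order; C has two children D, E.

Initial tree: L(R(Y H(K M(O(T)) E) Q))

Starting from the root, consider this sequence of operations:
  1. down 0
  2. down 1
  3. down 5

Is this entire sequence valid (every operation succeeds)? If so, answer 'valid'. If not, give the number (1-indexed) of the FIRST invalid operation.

Answer: 3

Derivation:
Step 1 (down 0): focus=R path=0 depth=1 children=['Y', 'H', 'Q'] left=[] right=[] parent=L
Step 2 (down 1): focus=H path=0/1 depth=2 children=['K', 'M', 'E'] left=['Y'] right=['Q'] parent=R
Step 3 (down 5): INVALID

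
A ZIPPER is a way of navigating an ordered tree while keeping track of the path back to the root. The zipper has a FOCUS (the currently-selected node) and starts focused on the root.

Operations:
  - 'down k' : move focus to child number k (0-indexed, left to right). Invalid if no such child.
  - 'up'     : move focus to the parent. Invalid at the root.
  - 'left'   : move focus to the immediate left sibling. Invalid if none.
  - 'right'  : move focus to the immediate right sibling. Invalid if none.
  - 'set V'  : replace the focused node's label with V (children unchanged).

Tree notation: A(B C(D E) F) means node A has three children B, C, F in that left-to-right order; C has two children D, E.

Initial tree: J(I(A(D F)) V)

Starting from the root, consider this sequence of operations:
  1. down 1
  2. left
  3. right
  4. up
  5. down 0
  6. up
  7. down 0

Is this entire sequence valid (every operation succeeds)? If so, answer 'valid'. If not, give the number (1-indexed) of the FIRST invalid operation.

Answer: valid

Derivation:
Step 1 (down 1): focus=V path=1 depth=1 children=[] left=['I'] right=[] parent=J
Step 2 (left): focus=I path=0 depth=1 children=['A'] left=[] right=['V'] parent=J
Step 3 (right): focus=V path=1 depth=1 children=[] left=['I'] right=[] parent=J
Step 4 (up): focus=J path=root depth=0 children=['I', 'V'] (at root)
Step 5 (down 0): focus=I path=0 depth=1 children=['A'] left=[] right=['V'] parent=J
Step 6 (up): focus=J path=root depth=0 children=['I', 'V'] (at root)
Step 7 (down 0): focus=I path=0 depth=1 children=['A'] left=[] right=['V'] parent=J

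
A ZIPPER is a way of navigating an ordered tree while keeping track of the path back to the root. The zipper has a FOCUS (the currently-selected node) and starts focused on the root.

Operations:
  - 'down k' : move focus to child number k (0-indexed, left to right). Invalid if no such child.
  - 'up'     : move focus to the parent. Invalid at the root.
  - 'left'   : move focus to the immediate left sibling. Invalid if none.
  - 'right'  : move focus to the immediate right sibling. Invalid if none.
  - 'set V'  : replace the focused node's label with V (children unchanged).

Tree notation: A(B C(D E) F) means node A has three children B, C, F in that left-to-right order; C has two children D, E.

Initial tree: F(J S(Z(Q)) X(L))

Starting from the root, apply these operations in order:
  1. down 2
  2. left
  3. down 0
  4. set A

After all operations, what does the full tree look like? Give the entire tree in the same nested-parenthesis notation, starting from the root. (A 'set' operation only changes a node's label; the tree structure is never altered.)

Answer: F(J S(A(Q)) X(L))

Derivation:
Step 1 (down 2): focus=X path=2 depth=1 children=['L'] left=['J', 'S'] right=[] parent=F
Step 2 (left): focus=S path=1 depth=1 children=['Z'] left=['J'] right=['X'] parent=F
Step 3 (down 0): focus=Z path=1/0 depth=2 children=['Q'] left=[] right=[] parent=S
Step 4 (set A): focus=A path=1/0 depth=2 children=['Q'] left=[] right=[] parent=S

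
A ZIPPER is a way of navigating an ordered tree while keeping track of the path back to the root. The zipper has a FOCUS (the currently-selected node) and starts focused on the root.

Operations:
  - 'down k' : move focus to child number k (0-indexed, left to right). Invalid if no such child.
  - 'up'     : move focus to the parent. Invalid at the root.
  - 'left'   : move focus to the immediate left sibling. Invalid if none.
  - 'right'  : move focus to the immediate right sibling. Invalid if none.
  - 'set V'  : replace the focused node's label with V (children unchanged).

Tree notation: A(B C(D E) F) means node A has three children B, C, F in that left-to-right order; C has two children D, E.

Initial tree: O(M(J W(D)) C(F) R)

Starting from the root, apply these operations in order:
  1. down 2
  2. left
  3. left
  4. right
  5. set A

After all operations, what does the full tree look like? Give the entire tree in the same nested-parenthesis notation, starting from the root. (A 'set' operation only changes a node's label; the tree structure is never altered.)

Answer: O(M(J W(D)) A(F) R)

Derivation:
Step 1 (down 2): focus=R path=2 depth=1 children=[] left=['M', 'C'] right=[] parent=O
Step 2 (left): focus=C path=1 depth=1 children=['F'] left=['M'] right=['R'] parent=O
Step 3 (left): focus=M path=0 depth=1 children=['J', 'W'] left=[] right=['C', 'R'] parent=O
Step 4 (right): focus=C path=1 depth=1 children=['F'] left=['M'] right=['R'] parent=O
Step 5 (set A): focus=A path=1 depth=1 children=['F'] left=['M'] right=['R'] parent=O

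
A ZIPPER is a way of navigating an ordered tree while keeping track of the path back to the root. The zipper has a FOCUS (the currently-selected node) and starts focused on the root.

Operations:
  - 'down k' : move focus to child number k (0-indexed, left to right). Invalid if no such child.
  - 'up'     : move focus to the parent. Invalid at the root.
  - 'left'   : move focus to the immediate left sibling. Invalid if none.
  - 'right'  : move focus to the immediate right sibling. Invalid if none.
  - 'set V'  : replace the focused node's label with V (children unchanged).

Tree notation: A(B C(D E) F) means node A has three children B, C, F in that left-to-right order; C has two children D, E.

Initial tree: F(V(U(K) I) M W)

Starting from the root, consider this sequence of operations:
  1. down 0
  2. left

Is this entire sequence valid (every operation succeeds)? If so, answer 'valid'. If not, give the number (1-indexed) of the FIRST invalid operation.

Step 1 (down 0): focus=V path=0 depth=1 children=['U', 'I'] left=[] right=['M', 'W'] parent=F
Step 2 (left): INVALID

Answer: 2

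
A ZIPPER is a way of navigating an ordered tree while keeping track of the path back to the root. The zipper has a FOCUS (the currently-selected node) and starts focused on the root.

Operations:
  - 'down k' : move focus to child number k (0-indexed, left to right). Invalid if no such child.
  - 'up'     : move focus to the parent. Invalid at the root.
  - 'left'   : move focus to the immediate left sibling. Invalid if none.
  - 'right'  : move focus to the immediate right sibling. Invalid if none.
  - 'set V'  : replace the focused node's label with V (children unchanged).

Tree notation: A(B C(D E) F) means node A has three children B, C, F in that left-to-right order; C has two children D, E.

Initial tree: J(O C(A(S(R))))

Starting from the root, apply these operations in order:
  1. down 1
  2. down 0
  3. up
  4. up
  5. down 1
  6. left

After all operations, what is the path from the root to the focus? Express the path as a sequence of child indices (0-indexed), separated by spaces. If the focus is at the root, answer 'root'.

Answer: 0

Derivation:
Step 1 (down 1): focus=C path=1 depth=1 children=['A'] left=['O'] right=[] parent=J
Step 2 (down 0): focus=A path=1/0 depth=2 children=['S'] left=[] right=[] parent=C
Step 3 (up): focus=C path=1 depth=1 children=['A'] left=['O'] right=[] parent=J
Step 4 (up): focus=J path=root depth=0 children=['O', 'C'] (at root)
Step 5 (down 1): focus=C path=1 depth=1 children=['A'] left=['O'] right=[] parent=J
Step 6 (left): focus=O path=0 depth=1 children=[] left=[] right=['C'] parent=J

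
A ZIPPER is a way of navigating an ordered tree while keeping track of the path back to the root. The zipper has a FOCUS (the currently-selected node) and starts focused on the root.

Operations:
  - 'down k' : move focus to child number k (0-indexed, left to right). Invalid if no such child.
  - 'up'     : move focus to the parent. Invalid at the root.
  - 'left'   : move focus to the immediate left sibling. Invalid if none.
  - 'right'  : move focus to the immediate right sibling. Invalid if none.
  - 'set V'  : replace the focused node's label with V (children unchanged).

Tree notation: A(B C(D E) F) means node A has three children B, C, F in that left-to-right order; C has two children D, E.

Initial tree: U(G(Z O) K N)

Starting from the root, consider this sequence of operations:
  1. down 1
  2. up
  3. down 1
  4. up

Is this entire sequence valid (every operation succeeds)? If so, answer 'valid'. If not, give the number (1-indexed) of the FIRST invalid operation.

Step 1 (down 1): focus=K path=1 depth=1 children=[] left=['G'] right=['N'] parent=U
Step 2 (up): focus=U path=root depth=0 children=['G', 'K', 'N'] (at root)
Step 3 (down 1): focus=K path=1 depth=1 children=[] left=['G'] right=['N'] parent=U
Step 4 (up): focus=U path=root depth=0 children=['G', 'K', 'N'] (at root)

Answer: valid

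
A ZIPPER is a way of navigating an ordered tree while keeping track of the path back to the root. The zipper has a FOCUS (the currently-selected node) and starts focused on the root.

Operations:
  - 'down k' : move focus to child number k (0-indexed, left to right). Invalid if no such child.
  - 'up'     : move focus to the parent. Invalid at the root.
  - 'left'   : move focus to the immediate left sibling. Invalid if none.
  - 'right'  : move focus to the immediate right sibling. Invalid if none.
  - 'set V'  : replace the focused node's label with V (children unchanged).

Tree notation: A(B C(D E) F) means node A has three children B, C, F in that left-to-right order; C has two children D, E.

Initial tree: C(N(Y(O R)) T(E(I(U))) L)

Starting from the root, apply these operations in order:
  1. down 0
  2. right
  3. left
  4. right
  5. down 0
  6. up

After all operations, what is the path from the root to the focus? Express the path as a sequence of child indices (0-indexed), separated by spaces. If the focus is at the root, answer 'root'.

Step 1 (down 0): focus=N path=0 depth=1 children=['Y'] left=[] right=['T', 'L'] parent=C
Step 2 (right): focus=T path=1 depth=1 children=['E'] left=['N'] right=['L'] parent=C
Step 3 (left): focus=N path=0 depth=1 children=['Y'] left=[] right=['T', 'L'] parent=C
Step 4 (right): focus=T path=1 depth=1 children=['E'] left=['N'] right=['L'] parent=C
Step 5 (down 0): focus=E path=1/0 depth=2 children=['I'] left=[] right=[] parent=T
Step 6 (up): focus=T path=1 depth=1 children=['E'] left=['N'] right=['L'] parent=C

Answer: 1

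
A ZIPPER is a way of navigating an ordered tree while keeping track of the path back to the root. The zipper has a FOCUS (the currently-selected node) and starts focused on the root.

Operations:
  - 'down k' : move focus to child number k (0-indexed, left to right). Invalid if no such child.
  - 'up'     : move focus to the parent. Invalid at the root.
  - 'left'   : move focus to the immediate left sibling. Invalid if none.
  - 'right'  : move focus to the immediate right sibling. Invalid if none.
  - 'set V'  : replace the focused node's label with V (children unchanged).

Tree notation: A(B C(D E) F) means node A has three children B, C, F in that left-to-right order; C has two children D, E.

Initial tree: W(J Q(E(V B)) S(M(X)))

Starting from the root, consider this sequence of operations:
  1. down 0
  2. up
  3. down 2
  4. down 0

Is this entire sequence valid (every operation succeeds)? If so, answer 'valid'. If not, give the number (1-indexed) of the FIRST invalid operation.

Step 1 (down 0): focus=J path=0 depth=1 children=[] left=[] right=['Q', 'S'] parent=W
Step 2 (up): focus=W path=root depth=0 children=['J', 'Q', 'S'] (at root)
Step 3 (down 2): focus=S path=2 depth=1 children=['M'] left=['J', 'Q'] right=[] parent=W
Step 4 (down 0): focus=M path=2/0 depth=2 children=['X'] left=[] right=[] parent=S

Answer: valid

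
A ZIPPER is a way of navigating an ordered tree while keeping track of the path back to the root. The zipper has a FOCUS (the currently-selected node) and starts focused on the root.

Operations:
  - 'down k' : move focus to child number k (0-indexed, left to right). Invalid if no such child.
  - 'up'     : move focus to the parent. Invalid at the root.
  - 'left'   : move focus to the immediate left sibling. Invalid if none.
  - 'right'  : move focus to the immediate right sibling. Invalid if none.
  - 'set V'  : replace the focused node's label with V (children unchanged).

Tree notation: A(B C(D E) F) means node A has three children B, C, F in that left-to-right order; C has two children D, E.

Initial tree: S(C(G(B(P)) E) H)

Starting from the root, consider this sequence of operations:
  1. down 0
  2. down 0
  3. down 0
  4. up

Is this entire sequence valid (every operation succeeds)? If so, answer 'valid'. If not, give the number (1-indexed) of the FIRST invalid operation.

Answer: valid

Derivation:
Step 1 (down 0): focus=C path=0 depth=1 children=['G', 'E'] left=[] right=['H'] parent=S
Step 2 (down 0): focus=G path=0/0 depth=2 children=['B'] left=[] right=['E'] parent=C
Step 3 (down 0): focus=B path=0/0/0 depth=3 children=['P'] left=[] right=[] parent=G
Step 4 (up): focus=G path=0/0 depth=2 children=['B'] left=[] right=['E'] parent=C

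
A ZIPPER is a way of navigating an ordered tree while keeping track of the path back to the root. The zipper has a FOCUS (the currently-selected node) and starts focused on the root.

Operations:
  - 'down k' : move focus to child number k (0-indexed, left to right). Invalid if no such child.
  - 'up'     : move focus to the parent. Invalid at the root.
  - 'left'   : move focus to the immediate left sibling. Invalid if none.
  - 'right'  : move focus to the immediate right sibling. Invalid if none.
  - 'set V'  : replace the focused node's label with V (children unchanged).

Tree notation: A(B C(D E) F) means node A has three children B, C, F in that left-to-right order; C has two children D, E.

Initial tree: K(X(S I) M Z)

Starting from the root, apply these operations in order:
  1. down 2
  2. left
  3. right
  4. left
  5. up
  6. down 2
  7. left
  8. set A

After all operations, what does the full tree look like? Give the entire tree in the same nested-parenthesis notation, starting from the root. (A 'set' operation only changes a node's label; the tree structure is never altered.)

Answer: K(X(S I) A Z)

Derivation:
Step 1 (down 2): focus=Z path=2 depth=1 children=[] left=['X', 'M'] right=[] parent=K
Step 2 (left): focus=M path=1 depth=1 children=[] left=['X'] right=['Z'] parent=K
Step 3 (right): focus=Z path=2 depth=1 children=[] left=['X', 'M'] right=[] parent=K
Step 4 (left): focus=M path=1 depth=1 children=[] left=['X'] right=['Z'] parent=K
Step 5 (up): focus=K path=root depth=0 children=['X', 'M', 'Z'] (at root)
Step 6 (down 2): focus=Z path=2 depth=1 children=[] left=['X', 'M'] right=[] parent=K
Step 7 (left): focus=M path=1 depth=1 children=[] left=['X'] right=['Z'] parent=K
Step 8 (set A): focus=A path=1 depth=1 children=[] left=['X'] right=['Z'] parent=K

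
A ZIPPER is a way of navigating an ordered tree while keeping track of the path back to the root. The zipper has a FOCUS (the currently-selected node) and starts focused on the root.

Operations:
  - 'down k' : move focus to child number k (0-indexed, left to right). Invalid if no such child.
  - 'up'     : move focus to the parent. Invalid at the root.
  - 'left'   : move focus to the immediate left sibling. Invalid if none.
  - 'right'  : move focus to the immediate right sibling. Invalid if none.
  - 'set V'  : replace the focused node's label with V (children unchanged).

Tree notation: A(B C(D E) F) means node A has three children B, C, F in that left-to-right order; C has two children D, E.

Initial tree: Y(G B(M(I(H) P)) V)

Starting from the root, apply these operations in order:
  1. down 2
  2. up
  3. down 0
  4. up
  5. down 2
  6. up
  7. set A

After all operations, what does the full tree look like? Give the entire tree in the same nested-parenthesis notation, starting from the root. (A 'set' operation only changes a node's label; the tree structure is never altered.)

Answer: A(G B(M(I(H) P)) V)

Derivation:
Step 1 (down 2): focus=V path=2 depth=1 children=[] left=['G', 'B'] right=[] parent=Y
Step 2 (up): focus=Y path=root depth=0 children=['G', 'B', 'V'] (at root)
Step 3 (down 0): focus=G path=0 depth=1 children=[] left=[] right=['B', 'V'] parent=Y
Step 4 (up): focus=Y path=root depth=0 children=['G', 'B', 'V'] (at root)
Step 5 (down 2): focus=V path=2 depth=1 children=[] left=['G', 'B'] right=[] parent=Y
Step 6 (up): focus=Y path=root depth=0 children=['G', 'B', 'V'] (at root)
Step 7 (set A): focus=A path=root depth=0 children=['G', 'B', 'V'] (at root)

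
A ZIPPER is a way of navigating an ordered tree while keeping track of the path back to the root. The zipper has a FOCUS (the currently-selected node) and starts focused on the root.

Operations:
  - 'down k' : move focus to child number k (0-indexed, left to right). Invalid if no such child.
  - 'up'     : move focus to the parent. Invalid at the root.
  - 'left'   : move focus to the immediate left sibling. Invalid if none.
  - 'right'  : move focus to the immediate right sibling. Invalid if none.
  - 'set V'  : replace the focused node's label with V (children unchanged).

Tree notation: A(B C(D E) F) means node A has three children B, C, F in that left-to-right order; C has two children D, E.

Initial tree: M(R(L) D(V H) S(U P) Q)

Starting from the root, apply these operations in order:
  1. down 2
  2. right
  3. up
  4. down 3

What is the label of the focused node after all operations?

Answer: Q

Derivation:
Step 1 (down 2): focus=S path=2 depth=1 children=['U', 'P'] left=['R', 'D'] right=['Q'] parent=M
Step 2 (right): focus=Q path=3 depth=1 children=[] left=['R', 'D', 'S'] right=[] parent=M
Step 3 (up): focus=M path=root depth=0 children=['R', 'D', 'S', 'Q'] (at root)
Step 4 (down 3): focus=Q path=3 depth=1 children=[] left=['R', 'D', 'S'] right=[] parent=M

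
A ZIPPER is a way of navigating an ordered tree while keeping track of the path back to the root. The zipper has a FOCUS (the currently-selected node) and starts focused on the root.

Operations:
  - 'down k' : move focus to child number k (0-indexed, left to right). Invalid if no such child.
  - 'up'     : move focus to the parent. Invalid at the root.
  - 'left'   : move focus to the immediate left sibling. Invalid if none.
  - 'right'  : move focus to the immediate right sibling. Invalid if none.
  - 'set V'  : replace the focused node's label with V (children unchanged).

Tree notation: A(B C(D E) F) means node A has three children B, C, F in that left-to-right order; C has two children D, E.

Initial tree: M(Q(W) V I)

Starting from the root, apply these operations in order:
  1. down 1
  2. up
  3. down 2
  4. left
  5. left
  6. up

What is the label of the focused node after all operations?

Answer: M

Derivation:
Step 1 (down 1): focus=V path=1 depth=1 children=[] left=['Q'] right=['I'] parent=M
Step 2 (up): focus=M path=root depth=0 children=['Q', 'V', 'I'] (at root)
Step 3 (down 2): focus=I path=2 depth=1 children=[] left=['Q', 'V'] right=[] parent=M
Step 4 (left): focus=V path=1 depth=1 children=[] left=['Q'] right=['I'] parent=M
Step 5 (left): focus=Q path=0 depth=1 children=['W'] left=[] right=['V', 'I'] parent=M
Step 6 (up): focus=M path=root depth=0 children=['Q', 'V', 'I'] (at root)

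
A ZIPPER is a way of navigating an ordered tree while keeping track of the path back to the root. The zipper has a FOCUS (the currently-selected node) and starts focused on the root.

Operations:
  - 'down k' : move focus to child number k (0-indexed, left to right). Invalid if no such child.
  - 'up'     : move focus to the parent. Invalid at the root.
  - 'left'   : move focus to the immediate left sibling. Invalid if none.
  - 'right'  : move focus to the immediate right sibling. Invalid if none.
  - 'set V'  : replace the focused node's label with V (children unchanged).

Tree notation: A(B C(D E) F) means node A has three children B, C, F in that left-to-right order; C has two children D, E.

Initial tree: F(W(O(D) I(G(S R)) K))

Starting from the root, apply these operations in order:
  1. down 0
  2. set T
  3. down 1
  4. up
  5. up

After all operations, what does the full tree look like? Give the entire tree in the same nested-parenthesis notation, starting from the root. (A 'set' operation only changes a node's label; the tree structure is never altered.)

Answer: F(T(O(D) I(G(S R)) K))

Derivation:
Step 1 (down 0): focus=W path=0 depth=1 children=['O', 'I', 'K'] left=[] right=[] parent=F
Step 2 (set T): focus=T path=0 depth=1 children=['O', 'I', 'K'] left=[] right=[] parent=F
Step 3 (down 1): focus=I path=0/1 depth=2 children=['G'] left=['O'] right=['K'] parent=T
Step 4 (up): focus=T path=0 depth=1 children=['O', 'I', 'K'] left=[] right=[] parent=F
Step 5 (up): focus=F path=root depth=0 children=['T'] (at root)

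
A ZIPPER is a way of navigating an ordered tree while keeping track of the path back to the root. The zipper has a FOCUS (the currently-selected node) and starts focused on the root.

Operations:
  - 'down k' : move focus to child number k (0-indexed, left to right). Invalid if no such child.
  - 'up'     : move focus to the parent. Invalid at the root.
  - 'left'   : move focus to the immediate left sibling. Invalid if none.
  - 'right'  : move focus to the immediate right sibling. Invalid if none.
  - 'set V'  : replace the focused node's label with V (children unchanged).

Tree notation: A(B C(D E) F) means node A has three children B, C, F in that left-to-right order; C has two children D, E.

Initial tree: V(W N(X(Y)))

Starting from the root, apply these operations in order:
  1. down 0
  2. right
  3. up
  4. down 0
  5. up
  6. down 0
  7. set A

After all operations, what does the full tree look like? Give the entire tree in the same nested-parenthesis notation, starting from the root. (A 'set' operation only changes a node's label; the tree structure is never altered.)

Answer: V(A N(X(Y)))

Derivation:
Step 1 (down 0): focus=W path=0 depth=1 children=[] left=[] right=['N'] parent=V
Step 2 (right): focus=N path=1 depth=1 children=['X'] left=['W'] right=[] parent=V
Step 3 (up): focus=V path=root depth=0 children=['W', 'N'] (at root)
Step 4 (down 0): focus=W path=0 depth=1 children=[] left=[] right=['N'] parent=V
Step 5 (up): focus=V path=root depth=0 children=['W', 'N'] (at root)
Step 6 (down 0): focus=W path=0 depth=1 children=[] left=[] right=['N'] parent=V
Step 7 (set A): focus=A path=0 depth=1 children=[] left=[] right=['N'] parent=V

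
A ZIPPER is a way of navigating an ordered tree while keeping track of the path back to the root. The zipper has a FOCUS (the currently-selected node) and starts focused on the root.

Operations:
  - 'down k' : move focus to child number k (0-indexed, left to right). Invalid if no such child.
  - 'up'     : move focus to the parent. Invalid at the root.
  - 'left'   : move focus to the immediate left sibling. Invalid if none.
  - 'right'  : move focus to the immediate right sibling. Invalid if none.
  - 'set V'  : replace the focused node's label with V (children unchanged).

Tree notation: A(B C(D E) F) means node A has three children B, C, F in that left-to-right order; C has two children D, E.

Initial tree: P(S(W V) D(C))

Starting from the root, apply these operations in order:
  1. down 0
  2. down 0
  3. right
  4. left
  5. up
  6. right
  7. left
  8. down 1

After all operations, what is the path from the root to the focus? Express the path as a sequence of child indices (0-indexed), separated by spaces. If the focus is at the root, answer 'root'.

Answer: 0 1

Derivation:
Step 1 (down 0): focus=S path=0 depth=1 children=['W', 'V'] left=[] right=['D'] parent=P
Step 2 (down 0): focus=W path=0/0 depth=2 children=[] left=[] right=['V'] parent=S
Step 3 (right): focus=V path=0/1 depth=2 children=[] left=['W'] right=[] parent=S
Step 4 (left): focus=W path=0/0 depth=2 children=[] left=[] right=['V'] parent=S
Step 5 (up): focus=S path=0 depth=1 children=['W', 'V'] left=[] right=['D'] parent=P
Step 6 (right): focus=D path=1 depth=1 children=['C'] left=['S'] right=[] parent=P
Step 7 (left): focus=S path=0 depth=1 children=['W', 'V'] left=[] right=['D'] parent=P
Step 8 (down 1): focus=V path=0/1 depth=2 children=[] left=['W'] right=[] parent=S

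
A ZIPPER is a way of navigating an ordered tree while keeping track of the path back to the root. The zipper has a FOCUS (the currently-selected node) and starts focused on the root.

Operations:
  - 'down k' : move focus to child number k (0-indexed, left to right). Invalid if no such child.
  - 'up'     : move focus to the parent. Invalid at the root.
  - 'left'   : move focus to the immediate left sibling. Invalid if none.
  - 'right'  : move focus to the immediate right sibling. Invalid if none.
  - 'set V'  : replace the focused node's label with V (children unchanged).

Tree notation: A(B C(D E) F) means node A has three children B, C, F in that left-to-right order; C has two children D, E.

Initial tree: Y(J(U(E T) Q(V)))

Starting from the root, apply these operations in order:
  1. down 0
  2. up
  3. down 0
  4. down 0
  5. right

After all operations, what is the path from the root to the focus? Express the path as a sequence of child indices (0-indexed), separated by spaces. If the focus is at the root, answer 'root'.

Step 1 (down 0): focus=J path=0 depth=1 children=['U', 'Q'] left=[] right=[] parent=Y
Step 2 (up): focus=Y path=root depth=0 children=['J'] (at root)
Step 3 (down 0): focus=J path=0 depth=1 children=['U', 'Q'] left=[] right=[] parent=Y
Step 4 (down 0): focus=U path=0/0 depth=2 children=['E', 'T'] left=[] right=['Q'] parent=J
Step 5 (right): focus=Q path=0/1 depth=2 children=['V'] left=['U'] right=[] parent=J

Answer: 0 1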